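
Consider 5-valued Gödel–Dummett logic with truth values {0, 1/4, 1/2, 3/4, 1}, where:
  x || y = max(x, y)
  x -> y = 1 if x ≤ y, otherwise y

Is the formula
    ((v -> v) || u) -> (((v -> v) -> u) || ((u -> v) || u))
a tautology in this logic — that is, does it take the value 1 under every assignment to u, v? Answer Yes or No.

Counterexample: take u = 1/4, v = 0.
v -> v = 0 -> 0 = 1
(v -> v) || u = 1 || 1/4 = 1
v -> v = 0 -> 0 = 1
(v -> v) -> u = 1 -> 1/4 = 1/4
u -> v = 1/4 -> 0 = 0
(u -> v) || u = 0 || 1/4 = 1/4
((v -> v) -> u) || ((u -> v) || u) = 1/4 || 1/4 = 1/4
((v -> v) || u) -> (((v -> v) -> u) || ((u -> v) || u)) = 1 -> 1/4 = 1/4
This gives 1/4 ≠ 1.

No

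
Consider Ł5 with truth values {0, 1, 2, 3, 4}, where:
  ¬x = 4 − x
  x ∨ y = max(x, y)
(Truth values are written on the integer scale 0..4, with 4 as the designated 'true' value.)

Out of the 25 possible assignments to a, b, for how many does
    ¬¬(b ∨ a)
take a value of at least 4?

9

value 4: 9 assignments (counts)
value 3: 7 assignments
value 2: 5 assignments
value 1: 3 assignments
value 0: 1 assignment
So 9 of the 25 assignments meet the threshold.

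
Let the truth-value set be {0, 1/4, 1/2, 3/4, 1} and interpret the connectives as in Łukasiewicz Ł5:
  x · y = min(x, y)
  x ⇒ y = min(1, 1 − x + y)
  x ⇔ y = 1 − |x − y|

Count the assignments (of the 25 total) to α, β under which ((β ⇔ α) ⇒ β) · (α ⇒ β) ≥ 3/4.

13

value 1: 9 assignments (counts)
value 3/4: 4 assignments (counts)
value 1/2: 6 assignments
value 1/4: 4 assignments
value 0: 2 assignments
So 13 of the 25 assignments meet the threshold.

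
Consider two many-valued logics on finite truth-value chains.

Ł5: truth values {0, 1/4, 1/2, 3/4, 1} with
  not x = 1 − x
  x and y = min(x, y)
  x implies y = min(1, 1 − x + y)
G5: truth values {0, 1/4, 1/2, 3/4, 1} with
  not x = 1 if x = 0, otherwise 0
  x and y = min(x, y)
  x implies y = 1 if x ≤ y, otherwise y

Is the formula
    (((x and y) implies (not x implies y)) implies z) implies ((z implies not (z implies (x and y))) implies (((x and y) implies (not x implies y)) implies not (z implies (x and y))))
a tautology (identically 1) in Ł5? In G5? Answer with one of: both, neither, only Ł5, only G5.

In Ł5: every assignment gives 1 — tautology.
In G5: every assignment gives 1 — tautology.

both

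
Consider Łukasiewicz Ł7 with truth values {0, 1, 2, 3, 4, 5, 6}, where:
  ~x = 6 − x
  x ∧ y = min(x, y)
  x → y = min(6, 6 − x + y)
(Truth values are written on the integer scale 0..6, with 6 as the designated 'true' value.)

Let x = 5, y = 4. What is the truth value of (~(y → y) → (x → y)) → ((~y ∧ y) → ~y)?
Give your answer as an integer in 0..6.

6

y → y = 4 → 4 = 6
~(y → y) = ~6 = 0
x → y = 5 → 4 = 5
~(y → y) → (x → y) = 0 → 5 = 6
~y = ~4 = 2
~y ∧ y = 2 ∧ 4 = 2
~y = ~4 = 2
(~y ∧ y) → ~y = 2 → 2 = 6
(~(y → y) → (x → y)) → ((~y ∧ y) → ~y) = 6 → 6 = 6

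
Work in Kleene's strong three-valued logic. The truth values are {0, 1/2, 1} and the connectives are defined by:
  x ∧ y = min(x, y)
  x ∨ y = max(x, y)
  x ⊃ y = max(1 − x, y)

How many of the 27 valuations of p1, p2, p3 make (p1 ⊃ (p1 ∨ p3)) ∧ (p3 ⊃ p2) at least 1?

11

value 1: 11 assignments (counts)
value 1/2: 13 assignments
value 0: 3 assignments
So 11 of the 27 assignments meet the threshold.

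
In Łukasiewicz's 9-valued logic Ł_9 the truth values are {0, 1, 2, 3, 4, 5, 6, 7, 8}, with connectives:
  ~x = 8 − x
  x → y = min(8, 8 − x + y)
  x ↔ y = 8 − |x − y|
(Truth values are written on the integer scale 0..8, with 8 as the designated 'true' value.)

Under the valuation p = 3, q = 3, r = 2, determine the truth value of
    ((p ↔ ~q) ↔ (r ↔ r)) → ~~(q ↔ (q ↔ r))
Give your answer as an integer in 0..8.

6

~q = ~3 = 5
p ↔ ~q = 3 ↔ 5 = 6
r ↔ r = 2 ↔ 2 = 8
(p ↔ ~q) ↔ (r ↔ r) = 6 ↔ 8 = 6
q ↔ r = 3 ↔ 2 = 7
q ↔ (q ↔ r) = 3 ↔ 7 = 4
~(q ↔ (q ↔ r)) = ~4 = 4
~~(q ↔ (q ↔ r)) = ~4 = 4
((p ↔ ~q) ↔ (r ↔ r)) → ~~(q ↔ (q ↔ r)) = 6 → 4 = 6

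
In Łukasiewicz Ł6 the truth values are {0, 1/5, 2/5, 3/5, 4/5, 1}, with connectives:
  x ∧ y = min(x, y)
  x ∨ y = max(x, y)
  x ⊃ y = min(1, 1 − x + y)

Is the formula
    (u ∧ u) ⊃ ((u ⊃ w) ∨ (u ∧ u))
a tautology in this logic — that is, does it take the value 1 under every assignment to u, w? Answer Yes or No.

At u = 4/5, w = 0, for instance:
u ∧ u = 4/5 ∧ 4/5 = 4/5
u ⊃ w = 4/5 ⊃ 0 = 1/5
(u ⊃ w) ∨ (u ∧ u) = 1/5 ∨ 4/5 = 4/5
(u ∧ u) ⊃ ((u ⊃ w) ∨ (u ∧ u)) = 4/5 ⊃ 4/5 = 1
and checking the remaining 35 assignments likewise gives ≥ 1 in every case.

Yes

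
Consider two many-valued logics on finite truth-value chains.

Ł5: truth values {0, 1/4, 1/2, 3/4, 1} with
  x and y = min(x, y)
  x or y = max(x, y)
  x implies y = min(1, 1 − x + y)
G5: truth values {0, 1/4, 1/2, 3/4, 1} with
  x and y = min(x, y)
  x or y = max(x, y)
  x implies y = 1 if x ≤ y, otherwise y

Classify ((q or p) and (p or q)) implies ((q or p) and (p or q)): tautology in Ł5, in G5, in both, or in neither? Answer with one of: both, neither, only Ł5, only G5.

both

In Ł5: every assignment gives 1 — tautology.
In G5: every assignment gives 1 — tautology.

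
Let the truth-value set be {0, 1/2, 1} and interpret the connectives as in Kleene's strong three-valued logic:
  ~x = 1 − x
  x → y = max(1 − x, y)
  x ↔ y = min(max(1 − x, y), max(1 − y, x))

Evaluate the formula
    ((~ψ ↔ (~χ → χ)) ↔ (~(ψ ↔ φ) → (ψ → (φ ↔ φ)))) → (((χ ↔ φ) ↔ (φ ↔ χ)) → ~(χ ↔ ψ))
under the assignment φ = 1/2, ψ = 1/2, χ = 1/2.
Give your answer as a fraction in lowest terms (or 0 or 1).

1/2

~ψ = ~1/2 = 1/2
~χ = ~1/2 = 1/2
~χ → χ = 1/2 → 1/2 = 1/2
~ψ ↔ (~χ → χ) = 1/2 ↔ 1/2 = 1/2
ψ ↔ φ = 1/2 ↔ 1/2 = 1/2
~(ψ ↔ φ) = ~1/2 = 1/2
φ ↔ φ = 1/2 ↔ 1/2 = 1/2
ψ → (φ ↔ φ) = 1/2 → 1/2 = 1/2
~(ψ ↔ φ) → (ψ → (φ ↔ φ)) = 1/2 → 1/2 = 1/2
(~ψ ↔ (~χ → χ)) ↔ (~(ψ ↔ φ) → (ψ → (φ ↔ φ))) = 1/2 ↔ 1/2 = 1/2
χ ↔ φ = 1/2 ↔ 1/2 = 1/2
φ ↔ χ = 1/2 ↔ 1/2 = 1/2
(χ ↔ φ) ↔ (φ ↔ χ) = 1/2 ↔ 1/2 = 1/2
χ ↔ ψ = 1/2 ↔ 1/2 = 1/2
~(χ ↔ ψ) = ~1/2 = 1/2
((χ ↔ φ) ↔ (φ ↔ χ)) → ~(χ ↔ ψ) = 1/2 → 1/2 = 1/2
((~ψ ↔ (~χ → χ)) ↔ (~(ψ ↔ φ) → (ψ → (φ ↔ φ)))) → (((χ ↔ φ) ↔ (φ ↔ χ)) → ~(χ ↔ ψ)) = 1/2 → 1/2 = 1/2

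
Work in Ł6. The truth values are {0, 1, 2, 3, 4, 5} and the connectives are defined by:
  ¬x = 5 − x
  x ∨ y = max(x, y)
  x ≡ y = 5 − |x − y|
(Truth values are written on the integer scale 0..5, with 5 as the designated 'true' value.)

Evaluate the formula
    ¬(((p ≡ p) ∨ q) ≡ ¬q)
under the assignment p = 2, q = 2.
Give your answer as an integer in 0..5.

2

p ≡ p = 2 ≡ 2 = 5
(p ≡ p) ∨ q = 5 ∨ 2 = 5
¬q = ¬2 = 3
((p ≡ p) ∨ q) ≡ ¬q = 5 ≡ 3 = 3
¬(((p ≡ p) ∨ q) ≡ ¬q) = ¬3 = 2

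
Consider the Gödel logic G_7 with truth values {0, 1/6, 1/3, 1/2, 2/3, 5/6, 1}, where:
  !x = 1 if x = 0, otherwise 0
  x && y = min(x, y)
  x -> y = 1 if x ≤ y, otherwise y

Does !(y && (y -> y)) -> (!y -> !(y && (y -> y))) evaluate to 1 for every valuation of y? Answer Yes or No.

y = 0 ↦ 1
y = 1/6 ↦ 1
y = 1/3 ↦ 1
y = 1/2 ↦ 1
y = 2/3 ↦ 1
y = 5/6 ↦ 1
y = 1 ↦ 1
Every assignment gives a value ≥ 1.

Yes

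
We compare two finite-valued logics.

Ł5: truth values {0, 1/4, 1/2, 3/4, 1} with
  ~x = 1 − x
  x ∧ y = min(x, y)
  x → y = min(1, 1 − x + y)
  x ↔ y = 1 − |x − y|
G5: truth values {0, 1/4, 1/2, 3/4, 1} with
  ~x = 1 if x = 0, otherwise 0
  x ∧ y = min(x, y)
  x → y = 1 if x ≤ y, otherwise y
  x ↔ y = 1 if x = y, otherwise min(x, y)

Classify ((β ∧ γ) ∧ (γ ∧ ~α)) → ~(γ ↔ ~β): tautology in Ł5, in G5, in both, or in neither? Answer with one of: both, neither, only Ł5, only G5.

only G5

In Ł5: at α = 0, β = 1/4, γ = 3/4 the value is 3/4 — not a tautology.
In G5: every assignment gives 1 — tautology.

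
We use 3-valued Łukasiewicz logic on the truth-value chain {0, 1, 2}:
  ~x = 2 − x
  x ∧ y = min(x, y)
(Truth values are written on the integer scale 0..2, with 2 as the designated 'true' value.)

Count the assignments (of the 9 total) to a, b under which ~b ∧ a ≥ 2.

1

a = 0, b = 0 ↦ 0  <
a = 0, b = 1 ↦ 0  <
a = 0, b = 2 ↦ 0  <
a = 1, b = 0 ↦ 1  <
a = 1, b = 1 ↦ 1  <
a = 1, b = 2 ↦ 0  <
a = 2, b = 0 ↦ 2  ≥
a = 2, b = 1 ↦ 1  <
a = 2, b = 2 ↦ 0  <
So 1 of the 9 assignments meets the threshold.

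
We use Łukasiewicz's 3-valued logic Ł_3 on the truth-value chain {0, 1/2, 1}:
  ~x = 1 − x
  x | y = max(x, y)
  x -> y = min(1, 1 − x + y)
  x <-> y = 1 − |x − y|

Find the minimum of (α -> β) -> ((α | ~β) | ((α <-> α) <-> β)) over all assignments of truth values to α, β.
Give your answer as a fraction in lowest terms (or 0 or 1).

1/2

Take α = 0, β = 1/2:
α -> β = 0 -> 1/2 = 1
~β = ~1/2 = 1/2
α | ~β = 0 | 1/2 = 1/2
α <-> α = 0 <-> 0 = 1
(α <-> α) <-> β = 1 <-> 1/2 = 1/2
(α | ~β) | ((α <-> α) <-> β) = 1/2 | 1/2 = 1/2
(α -> β) -> ((α | ~β) | ((α <-> α) <-> β)) = 1 -> 1/2 = 1/2
No assignment yields a value below 1/2, so this is the minimum.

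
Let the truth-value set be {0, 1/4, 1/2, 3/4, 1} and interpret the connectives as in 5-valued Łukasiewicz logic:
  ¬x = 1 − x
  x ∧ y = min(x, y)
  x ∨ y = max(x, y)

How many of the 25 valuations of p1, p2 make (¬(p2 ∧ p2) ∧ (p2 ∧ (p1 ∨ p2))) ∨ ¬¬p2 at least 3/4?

10

value 1: 5 assignments (counts)
value 3/4: 5 assignments (counts)
value 1/2: 5 assignments
value 1/4: 5 assignments
value 0: 5 assignments
So 10 of the 25 assignments meet the threshold.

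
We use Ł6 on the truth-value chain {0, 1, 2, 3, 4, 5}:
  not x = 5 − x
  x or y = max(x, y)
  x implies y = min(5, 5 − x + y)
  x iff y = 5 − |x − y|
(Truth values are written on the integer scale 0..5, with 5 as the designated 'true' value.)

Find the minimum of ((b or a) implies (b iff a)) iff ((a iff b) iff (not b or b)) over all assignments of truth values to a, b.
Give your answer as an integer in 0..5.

3

Take a = 2, b = 0:
b or a = 0 or 2 = 2
b iff a = 0 iff 2 = 3
(b or a) implies (b iff a) = 2 implies 3 = 5
a iff b = 2 iff 0 = 3
not b = not 0 = 5
not b or b = 5 or 0 = 5
(a iff b) iff (not b or b) = 3 iff 5 = 3
((b or a) implies (b iff a)) iff ((a iff b) iff (not b or b)) = 5 iff 3 = 3
No assignment yields a value below 3, so this is the minimum.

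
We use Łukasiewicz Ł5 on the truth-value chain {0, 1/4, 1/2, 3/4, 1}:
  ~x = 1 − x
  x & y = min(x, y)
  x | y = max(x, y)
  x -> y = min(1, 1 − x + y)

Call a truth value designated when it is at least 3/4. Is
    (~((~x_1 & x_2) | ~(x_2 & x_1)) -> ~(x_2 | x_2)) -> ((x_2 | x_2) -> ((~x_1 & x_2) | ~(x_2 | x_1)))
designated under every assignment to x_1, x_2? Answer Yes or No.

Counterexample: take x_1 = 1, x_2 = 1/2.
~x_1 = ~1 = 0
~x_1 & x_2 = 0 & 1/2 = 0
x_2 & x_1 = 1/2 & 1 = 1/2
~(x_2 & x_1) = ~1/2 = 1/2
(~x_1 & x_2) | ~(x_2 & x_1) = 0 | 1/2 = 1/2
~((~x_1 & x_2) | ~(x_2 & x_1)) = ~1/2 = 1/2
x_2 | x_2 = 1/2 | 1/2 = 1/2
~(x_2 | x_2) = ~1/2 = 1/2
~((~x_1 & x_2) | ~(x_2 & x_1)) -> ~(x_2 | x_2) = 1/2 -> 1/2 = 1
x_2 | x_2 = 1/2 | 1/2 = 1/2
~x_1 = ~1 = 0
~x_1 & x_2 = 0 & 1/2 = 0
x_2 | x_1 = 1/2 | 1 = 1
~(x_2 | x_1) = ~1 = 0
(~x_1 & x_2) | ~(x_2 | x_1) = 0 | 0 = 0
(x_2 | x_2) -> ((~x_1 & x_2) | ~(x_2 | x_1)) = 1/2 -> 0 = 1/2
(~((~x_1 & x_2) | ~(x_2 & x_1)) -> ~(x_2 | x_2)) -> ((x_2 | x_2) -> ((~x_1 & x_2) | ~(x_2 | x_1))) = 1 -> 1/2 = 1/2
This gives 1/2, which is below 3/4.

No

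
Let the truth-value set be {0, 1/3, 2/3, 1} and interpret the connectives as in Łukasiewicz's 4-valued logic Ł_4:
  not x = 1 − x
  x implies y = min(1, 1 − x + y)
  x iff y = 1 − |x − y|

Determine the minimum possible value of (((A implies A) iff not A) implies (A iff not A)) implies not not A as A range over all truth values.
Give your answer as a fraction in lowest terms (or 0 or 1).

1/3

Take A = 1/3:
A implies A = 1/3 implies 1/3 = 1
not A = not 1/3 = 2/3
(A implies A) iff not A = 1 iff 2/3 = 2/3
not A = not 1/3 = 2/3
A iff not A = 1/3 iff 2/3 = 2/3
((A implies A) iff not A) implies (A iff not A) = 2/3 implies 2/3 = 1
not A = not 1/3 = 2/3
not not A = not 2/3 = 1/3
(((A implies A) iff not A) implies (A iff not A)) implies not not A = 1 implies 1/3 = 1/3
No assignment yields a value below 1/3, so this is the minimum.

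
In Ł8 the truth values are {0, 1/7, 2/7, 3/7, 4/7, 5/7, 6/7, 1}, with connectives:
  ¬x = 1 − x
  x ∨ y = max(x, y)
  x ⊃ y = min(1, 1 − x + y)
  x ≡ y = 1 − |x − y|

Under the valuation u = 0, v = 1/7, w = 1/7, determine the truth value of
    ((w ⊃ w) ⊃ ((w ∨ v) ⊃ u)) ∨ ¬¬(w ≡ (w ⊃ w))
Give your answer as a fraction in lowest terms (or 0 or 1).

w ⊃ w = 1/7 ⊃ 1/7 = 1
w ∨ v = 1/7 ∨ 1/7 = 1/7
(w ∨ v) ⊃ u = 1/7 ⊃ 0 = 6/7
(w ⊃ w) ⊃ ((w ∨ v) ⊃ u) = 1 ⊃ 6/7 = 6/7
w ⊃ w = 1/7 ⊃ 1/7 = 1
w ≡ (w ⊃ w) = 1/7 ≡ 1 = 1/7
¬(w ≡ (w ⊃ w)) = ¬1/7 = 6/7
¬¬(w ≡ (w ⊃ w)) = ¬6/7 = 1/7
((w ⊃ w) ⊃ ((w ∨ v) ⊃ u)) ∨ ¬¬(w ≡ (w ⊃ w)) = 6/7 ∨ 1/7 = 6/7

6/7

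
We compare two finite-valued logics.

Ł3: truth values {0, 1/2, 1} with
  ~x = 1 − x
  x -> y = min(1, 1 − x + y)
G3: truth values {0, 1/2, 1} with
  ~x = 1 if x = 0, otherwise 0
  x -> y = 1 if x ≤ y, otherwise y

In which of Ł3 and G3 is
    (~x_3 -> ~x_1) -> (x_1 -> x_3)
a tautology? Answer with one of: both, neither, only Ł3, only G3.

In Ł3: every assignment gives 1 — tautology.
In G3: at x_1 = 1, x_3 = 1/2 the value is 1/2 — not a tautology.

only Ł3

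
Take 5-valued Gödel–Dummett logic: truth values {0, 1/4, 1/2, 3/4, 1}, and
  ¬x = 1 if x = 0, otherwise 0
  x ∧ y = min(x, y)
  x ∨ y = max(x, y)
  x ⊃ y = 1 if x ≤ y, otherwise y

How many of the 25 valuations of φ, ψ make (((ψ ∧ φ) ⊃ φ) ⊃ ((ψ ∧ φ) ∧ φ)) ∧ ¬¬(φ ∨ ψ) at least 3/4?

value 1: 1 assignment (counts)
value 3/4: 3 assignments (counts)
value 1/2: 5 assignments
value 1/4: 7 assignments
value 0: 9 assignments
So 4 of the 25 assignments meet the threshold.

4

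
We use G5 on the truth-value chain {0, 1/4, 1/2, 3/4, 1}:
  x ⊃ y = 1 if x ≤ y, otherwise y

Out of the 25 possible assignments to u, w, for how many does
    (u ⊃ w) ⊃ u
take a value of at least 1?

value 1: 11 assignments (counts)
value 3/4: 2 assignments
value 1/2: 3 assignments
value 1/4: 4 assignments
value 0: 5 assignments
So 11 of the 25 assignments meet the threshold.

11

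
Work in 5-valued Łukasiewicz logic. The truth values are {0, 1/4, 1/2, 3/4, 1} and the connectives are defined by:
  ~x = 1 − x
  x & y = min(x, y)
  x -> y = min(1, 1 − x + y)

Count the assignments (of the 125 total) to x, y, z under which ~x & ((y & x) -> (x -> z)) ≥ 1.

25

value 1: 25 assignments (counts)
value 3/4: 25 assignments
value 1/2: 25 assignments
value 1/4: 25 assignments
value 0: 25 assignments
So 25 of the 125 assignments meet the threshold.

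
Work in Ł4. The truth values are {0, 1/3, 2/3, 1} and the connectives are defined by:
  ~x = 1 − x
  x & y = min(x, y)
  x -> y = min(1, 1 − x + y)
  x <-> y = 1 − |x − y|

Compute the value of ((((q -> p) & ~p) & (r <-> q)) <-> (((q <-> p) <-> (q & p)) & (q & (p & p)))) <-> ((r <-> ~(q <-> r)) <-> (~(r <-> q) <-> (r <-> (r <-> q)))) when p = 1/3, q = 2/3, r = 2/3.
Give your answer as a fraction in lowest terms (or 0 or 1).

2/3

q -> p = 2/3 -> 1/3 = 2/3
~p = ~1/3 = 2/3
(q -> p) & ~p = 2/3 & 2/3 = 2/3
r <-> q = 2/3 <-> 2/3 = 1
((q -> p) & ~p) & (r <-> q) = 2/3 & 1 = 2/3
q <-> p = 2/3 <-> 1/3 = 2/3
q & p = 2/3 & 1/3 = 1/3
(q <-> p) <-> (q & p) = 2/3 <-> 1/3 = 2/3
p & p = 1/3 & 1/3 = 1/3
q & (p & p) = 2/3 & 1/3 = 1/3
((q <-> p) <-> (q & p)) & (q & (p & p)) = 2/3 & 1/3 = 1/3
(((q -> p) & ~p) & (r <-> q)) <-> (((q <-> p) <-> (q & p)) & (q & (p & p))) = 2/3 <-> 1/3 = 2/3
q <-> r = 2/3 <-> 2/3 = 1
~(q <-> r) = ~1 = 0
r <-> ~(q <-> r) = 2/3 <-> 0 = 1/3
r <-> q = 2/3 <-> 2/3 = 1
~(r <-> q) = ~1 = 0
r <-> q = 2/3 <-> 2/3 = 1
r <-> (r <-> q) = 2/3 <-> 1 = 2/3
~(r <-> q) <-> (r <-> (r <-> q)) = 0 <-> 2/3 = 1/3
(r <-> ~(q <-> r)) <-> (~(r <-> q) <-> (r <-> (r <-> q))) = 1/3 <-> 1/3 = 1
((((q -> p) & ~p) & (r <-> q)) <-> (((q <-> p) <-> (q & p)) & (q & (p & p)))) <-> ((r <-> ~(q <-> r)) <-> (~(r <-> q) <-> (r <-> (r <-> q)))) = 2/3 <-> 1 = 2/3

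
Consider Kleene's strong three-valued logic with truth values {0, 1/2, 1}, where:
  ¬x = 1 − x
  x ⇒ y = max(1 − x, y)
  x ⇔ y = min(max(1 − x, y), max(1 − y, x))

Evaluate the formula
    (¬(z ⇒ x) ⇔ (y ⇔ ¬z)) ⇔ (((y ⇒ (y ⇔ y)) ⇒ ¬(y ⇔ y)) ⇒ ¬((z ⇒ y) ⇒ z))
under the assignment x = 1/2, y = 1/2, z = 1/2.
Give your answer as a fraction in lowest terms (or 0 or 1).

z ⇒ x = 1/2 ⇒ 1/2 = 1/2
¬(z ⇒ x) = ¬1/2 = 1/2
¬z = ¬1/2 = 1/2
y ⇔ ¬z = 1/2 ⇔ 1/2 = 1/2
¬(z ⇒ x) ⇔ (y ⇔ ¬z) = 1/2 ⇔ 1/2 = 1/2
y ⇔ y = 1/2 ⇔ 1/2 = 1/2
y ⇒ (y ⇔ y) = 1/2 ⇒ 1/2 = 1/2
y ⇔ y = 1/2 ⇔ 1/2 = 1/2
¬(y ⇔ y) = ¬1/2 = 1/2
(y ⇒ (y ⇔ y)) ⇒ ¬(y ⇔ y) = 1/2 ⇒ 1/2 = 1/2
z ⇒ y = 1/2 ⇒ 1/2 = 1/2
(z ⇒ y) ⇒ z = 1/2 ⇒ 1/2 = 1/2
¬((z ⇒ y) ⇒ z) = ¬1/2 = 1/2
((y ⇒ (y ⇔ y)) ⇒ ¬(y ⇔ y)) ⇒ ¬((z ⇒ y) ⇒ z) = 1/2 ⇒ 1/2 = 1/2
(¬(z ⇒ x) ⇔ (y ⇔ ¬z)) ⇔ (((y ⇒ (y ⇔ y)) ⇒ ¬(y ⇔ y)) ⇒ ¬((z ⇒ y) ⇒ z)) = 1/2 ⇔ 1/2 = 1/2

1/2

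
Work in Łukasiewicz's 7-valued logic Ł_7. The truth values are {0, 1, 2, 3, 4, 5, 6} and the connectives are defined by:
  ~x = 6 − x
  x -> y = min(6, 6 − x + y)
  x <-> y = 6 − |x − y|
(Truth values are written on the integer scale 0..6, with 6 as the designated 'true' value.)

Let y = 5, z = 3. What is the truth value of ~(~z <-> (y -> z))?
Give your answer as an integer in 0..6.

1

~z = ~3 = 3
y -> z = 5 -> 3 = 4
~z <-> (y -> z) = 3 <-> 4 = 5
~(~z <-> (y -> z)) = ~5 = 1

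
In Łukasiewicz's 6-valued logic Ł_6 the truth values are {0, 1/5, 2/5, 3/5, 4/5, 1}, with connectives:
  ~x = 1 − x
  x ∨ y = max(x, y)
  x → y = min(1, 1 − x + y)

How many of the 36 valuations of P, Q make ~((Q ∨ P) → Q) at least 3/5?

value 1: 1 assignment (counts)
value 4/5: 2 assignments (counts)
value 3/5: 3 assignments (counts)
value 2/5: 4 assignments
value 1/5: 5 assignments
value 0: 21 assignments
So 6 of the 36 assignments meet the threshold.

6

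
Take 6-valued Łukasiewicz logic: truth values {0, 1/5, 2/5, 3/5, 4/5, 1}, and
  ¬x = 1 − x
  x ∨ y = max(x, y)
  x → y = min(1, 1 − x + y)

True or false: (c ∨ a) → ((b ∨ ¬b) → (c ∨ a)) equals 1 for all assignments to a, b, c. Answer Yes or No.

Yes

At a = 3/5, b = 4/5, c = 2/5, for instance:
c ∨ a = 2/5 ∨ 3/5 = 3/5
¬b = ¬4/5 = 1/5
b ∨ ¬b = 4/5 ∨ 1/5 = 4/5
(b ∨ ¬b) → (c ∨ a) = 4/5 → 3/5 = 4/5
(c ∨ a) → ((b ∨ ¬b) → (c ∨ a)) = 3/5 → 4/5 = 1
and checking the remaining 215 assignments likewise gives ≥ 1 in every case.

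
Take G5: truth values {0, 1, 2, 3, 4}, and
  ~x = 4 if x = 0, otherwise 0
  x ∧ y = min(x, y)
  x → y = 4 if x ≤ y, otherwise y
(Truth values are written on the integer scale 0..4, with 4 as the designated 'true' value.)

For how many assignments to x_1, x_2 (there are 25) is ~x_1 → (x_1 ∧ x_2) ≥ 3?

value 4: 20 assignments (counts)
value 0: 5 assignments
So 20 of the 25 assignments meet the threshold.

20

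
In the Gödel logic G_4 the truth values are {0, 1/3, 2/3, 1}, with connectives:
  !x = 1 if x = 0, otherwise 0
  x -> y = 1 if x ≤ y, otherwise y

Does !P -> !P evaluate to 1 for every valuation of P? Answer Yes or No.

Yes

P = 0 ↦ 1
P = 1/3 ↦ 1
P = 2/3 ↦ 1
P = 1 ↦ 1
Every assignment gives a value ≥ 1.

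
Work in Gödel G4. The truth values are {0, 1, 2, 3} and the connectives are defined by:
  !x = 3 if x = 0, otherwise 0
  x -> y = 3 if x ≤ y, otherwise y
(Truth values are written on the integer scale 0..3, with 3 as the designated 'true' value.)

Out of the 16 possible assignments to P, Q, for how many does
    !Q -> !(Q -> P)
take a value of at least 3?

12

P = 0, Q = 0 ↦ 0  <
P = 0, Q = 1 ↦ 3  ≥
P = 0, Q = 2 ↦ 3  ≥
P = 0, Q = 3 ↦ 3  ≥
P = 1, Q = 0 ↦ 0  <
P = 1, Q = 1 ↦ 3  ≥
P = 1, Q = 2 ↦ 3  ≥
P = 1, Q = 3 ↦ 3  ≥
P = 2, Q = 0 ↦ 0  <
P = 2, Q = 1 ↦ 3  ≥
P = 2, Q = 2 ↦ 3  ≥
P = 2, Q = 3 ↦ 3  ≥
P = 3, Q = 0 ↦ 0  <
P = 3, Q = 1 ↦ 3  ≥
P = 3, Q = 2 ↦ 3  ≥
P = 3, Q = 3 ↦ 3  ≥
So 12 of the 16 assignments meet the threshold.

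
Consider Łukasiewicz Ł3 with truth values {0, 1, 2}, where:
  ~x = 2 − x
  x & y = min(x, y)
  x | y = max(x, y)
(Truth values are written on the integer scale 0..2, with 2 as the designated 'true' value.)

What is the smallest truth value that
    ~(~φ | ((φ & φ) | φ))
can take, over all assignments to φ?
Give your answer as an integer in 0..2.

0

Take φ = 0:
~φ = ~0 = 2
φ & φ = 0 & 0 = 0
(φ & φ) | φ = 0 | 0 = 0
~φ | ((φ & φ) | φ) = 2 | 0 = 2
~(~φ | ((φ & φ) | φ)) = ~2 = 0
No assignment yields a value below 0, so this is the minimum.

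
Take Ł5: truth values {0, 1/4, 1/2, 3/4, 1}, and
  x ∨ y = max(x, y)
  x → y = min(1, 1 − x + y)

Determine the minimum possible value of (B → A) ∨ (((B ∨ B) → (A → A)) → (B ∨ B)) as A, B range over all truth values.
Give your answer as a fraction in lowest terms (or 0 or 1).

Take A = 0, B = 1/2:
B → A = 1/2 → 0 = 1/2
B ∨ B = 1/2 ∨ 1/2 = 1/2
A → A = 0 → 0 = 1
(B ∨ B) → (A → A) = 1/2 → 1 = 1
B ∨ B = 1/2 ∨ 1/2 = 1/2
((B ∨ B) → (A → A)) → (B ∨ B) = 1 → 1/2 = 1/2
(B → A) ∨ (((B ∨ B) → (A → A)) → (B ∨ B)) = 1/2 ∨ 1/2 = 1/2
No assignment yields a value below 1/2, so this is the minimum.

1/2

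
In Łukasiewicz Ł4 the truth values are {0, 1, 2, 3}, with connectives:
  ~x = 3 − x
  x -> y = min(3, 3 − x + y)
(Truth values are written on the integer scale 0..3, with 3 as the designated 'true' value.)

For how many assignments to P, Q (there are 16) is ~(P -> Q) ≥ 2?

3

P = 0, Q = 0 ↦ 0  <
P = 0, Q = 1 ↦ 0  <
P = 0, Q = 2 ↦ 0  <
P = 0, Q = 3 ↦ 0  <
P = 1, Q = 0 ↦ 1  <
P = 1, Q = 1 ↦ 0  <
P = 1, Q = 2 ↦ 0  <
P = 1, Q = 3 ↦ 0  <
P = 2, Q = 0 ↦ 2  ≥
P = 2, Q = 1 ↦ 1  <
P = 2, Q = 2 ↦ 0  <
P = 2, Q = 3 ↦ 0  <
P = 3, Q = 0 ↦ 3  ≥
P = 3, Q = 1 ↦ 2  ≥
P = 3, Q = 2 ↦ 1  <
P = 3, Q = 3 ↦ 0  <
So 3 of the 16 assignments meet the threshold.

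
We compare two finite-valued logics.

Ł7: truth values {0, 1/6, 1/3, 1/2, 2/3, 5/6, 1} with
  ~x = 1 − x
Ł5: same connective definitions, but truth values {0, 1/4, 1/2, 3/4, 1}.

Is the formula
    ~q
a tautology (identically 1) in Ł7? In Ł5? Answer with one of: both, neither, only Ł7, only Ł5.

In Ł7: at q = 1/6 the value is 5/6 — not a tautology.
In Ł5: at q = 1/4 the value is 3/4 — not a tautology.

neither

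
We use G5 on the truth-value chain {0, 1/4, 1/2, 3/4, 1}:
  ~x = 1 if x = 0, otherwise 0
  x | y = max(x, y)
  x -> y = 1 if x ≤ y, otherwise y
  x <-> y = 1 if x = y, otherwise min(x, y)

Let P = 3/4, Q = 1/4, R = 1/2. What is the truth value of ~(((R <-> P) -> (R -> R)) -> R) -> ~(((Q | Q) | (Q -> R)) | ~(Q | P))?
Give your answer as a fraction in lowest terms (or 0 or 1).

R <-> P = 1/2 <-> 3/4 = 1/2
R -> R = 1/2 -> 1/2 = 1
(R <-> P) -> (R -> R) = 1/2 -> 1 = 1
((R <-> P) -> (R -> R)) -> R = 1 -> 1/2 = 1/2
~(((R <-> P) -> (R -> R)) -> R) = ~1/2 = 0
Q | Q = 1/4 | 1/4 = 1/4
Q -> R = 1/4 -> 1/2 = 1
(Q | Q) | (Q -> R) = 1/4 | 1 = 1
Q | P = 1/4 | 3/4 = 3/4
~(Q | P) = ~3/4 = 0
((Q | Q) | (Q -> R)) | ~(Q | P) = 1 | 0 = 1
~(((Q | Q) | (Q -> R)) | ~(Q | P)) = ~1 = 0
~(((R <-> P) -> (R -> R)) -> R) -> ~(((Q | Q) | (Q -> R)) | ~(Q | P)) = 0 -> 0 = 1

1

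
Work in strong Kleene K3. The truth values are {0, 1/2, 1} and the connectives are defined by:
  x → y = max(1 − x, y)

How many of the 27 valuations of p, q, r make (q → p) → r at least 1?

11

value 1: 11 assignments (counts)
value 1/2: 11 assignments
value 0: 5 assignments
So 11 of the 27 assignments meet the threshold.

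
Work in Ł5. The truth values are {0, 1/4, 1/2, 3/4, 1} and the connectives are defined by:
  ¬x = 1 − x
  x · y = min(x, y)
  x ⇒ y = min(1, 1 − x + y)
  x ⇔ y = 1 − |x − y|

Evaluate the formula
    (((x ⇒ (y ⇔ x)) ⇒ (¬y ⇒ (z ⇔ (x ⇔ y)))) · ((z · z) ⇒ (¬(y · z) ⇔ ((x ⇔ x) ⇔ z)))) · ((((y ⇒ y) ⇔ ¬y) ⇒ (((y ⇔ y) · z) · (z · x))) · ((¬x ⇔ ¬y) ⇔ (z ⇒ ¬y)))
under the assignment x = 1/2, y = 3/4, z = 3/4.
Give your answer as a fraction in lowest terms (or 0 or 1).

y ⇔ x = 3/4 ⇔ 1/2 = 3/4
x ⇒ (y ⇔ x) = 1/2 ⇒ 3/4 = 1
¬y = ¬3/4 = 1/4
x ⇔ y = 1/2 ⇔ 3/4 = 3/4
z ⇔ (x ⇔ y) = 3/4 ⇔ 3/4 = 1
¬y ⇒ (z ⇔ (x ⇔ y)) = 1/4 ⇒ 1 = 1
(x ⇒ (y ⇔ x)) ⇒ (¬y ⇒ (z ⇔ (x ⇔ y))) = 1 ⇒ 1 = 1
z · z = 3/4 · 3/4 = 3/4
y · z = 3/4 · 3/4 = 3/4
¬(y · z) = ¬3/4 = 1/4
x ⇔ x = 1/2 ⇔ 1/2 = 1
(x ⇔ x) ⇔ z = 1 ⇔ 3/4 = 3/4
¬(y · z) ⇔ ((x ⇔ x) ⇔ z) = 1/4 ⇔ 3/4 = 1/2
(z · z) ⇒ (¬(y · z) ⇔ ((x ⇔ x) ⇔ z)) = 3/4 ⇒ 1/2 = 3/4
((x ⇒ (y ⇔ x)) ⇒ (¬y ⇒ (z ⇔ (x ⇔ y)))) · ((z · z) ⇒ (¬(y · z) ⇔ ((x ⇔ x) ⇔ z))) = 1 · 3/4 = 3/4
y ⇒ y = 3/4 ⇒ 3/4 = 1
¬y = ¬3/4 = 1/4
(y ⇒ y) ⇔ ¬y = 1 ⇔ 1/4 = 1/4
y ⇔ y = 3/4 ⇔ 3/4 = 1
(y ⇔ y) · z = 1 · 3/4 = 3/4
z · x = 3/4 · 1/2 = 1/2
((y ⇔ y) · z) · (z · x) = 3/4 · 1/2 = 1/2
((y ⇒ y) ⇔ ¬y) ⇒ (((y ⇔ y) · z) · (z · x)) = 1/4 ⇒ 1/2 = 1
¬x = ¬1/2 = 1/2
¬y = ¬3/4 = 1/4
¬x ⇔ ¬y = 1/2 ⇔ 1/4 = 3/4
¬y = ¬3/4 = 1/4
z ⇒ ¬y = 3/4 ⇒ 1/4 = 1/2
(¬x ⇔ ¬y) ⇔ (z ⇒ ¬y) = 3/4 ⇔ 1/2 = 3/4
(((y ⇒ y) ⇔ ¬y) ⇒ (((y ⇔ y) · z) · (z · x))) · ((¬x ⇔ ¬y) ⇔ (z ⇒ ¬y)) = 1 · 3/4 = 3/4
(((x ⇒ (y ⇔ x)) ⇒ (¬y ⇒ (z ⇔ (x ⇔ y)))) · ((z · z) ⇒ (¬(y · z) ⇔ ((x ⇔ x) ⇔ z)))) · ((((y ⇒ y) ⇔ ¬y) ⇒ (((y ⇔ y) · z) · (z · x))) · ((¬x ⇔ ¬y) ⇔ (z ⇒ ¬y))) = 3/4 · 3/4 = 3/4

3/4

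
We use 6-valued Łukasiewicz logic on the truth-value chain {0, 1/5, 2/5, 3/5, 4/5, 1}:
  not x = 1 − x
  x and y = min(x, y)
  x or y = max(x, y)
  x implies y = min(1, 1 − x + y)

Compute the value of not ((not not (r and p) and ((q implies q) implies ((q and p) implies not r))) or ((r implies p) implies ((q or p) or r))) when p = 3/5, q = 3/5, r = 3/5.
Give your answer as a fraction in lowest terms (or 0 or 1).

r and p = 3/5 and 3/5 = 3/5
not (r and p) = not 3/5 = 2/5
not not (r and p) = not 2/5 = 3/5
q implies q = 3/5 implies 3/5 = 1
q and p = 3/5 and 3/5 = 3/5
not r = not 3/5 = 2/5
(q and p) implies not r = 3/5 implies 2/5 = 4/5
(q implies q) implies ((q and p) implies not r) = 1 implies 4/5 = 4/5
not not (r and p) and ((q implies q) implies ((q and p) implies not r)) = 3/5 and 4/5 = 3/5
r implies p = 3/5 implies 3/5 = 1
q or p = 3/5 or 3/5 = 3/5
(q or p) or r = 3/5 or 3/5 = 3/5
(r implies p) implies ((q or p) or r) = 1 implies 3/5 = 3/5
(not not (r and p) and ((q implies q) implies ((q and p) implies not r))) or ((r implies p) implies ((q or p) or r)) = 3/5 or 3/5 = 3/5
not ((not not (r and p) and ((q implies q) implies ((q and p) implies not r))) or ((r implies p) implies ((q or p) or r))) = not 3/5 = 2/5

2/5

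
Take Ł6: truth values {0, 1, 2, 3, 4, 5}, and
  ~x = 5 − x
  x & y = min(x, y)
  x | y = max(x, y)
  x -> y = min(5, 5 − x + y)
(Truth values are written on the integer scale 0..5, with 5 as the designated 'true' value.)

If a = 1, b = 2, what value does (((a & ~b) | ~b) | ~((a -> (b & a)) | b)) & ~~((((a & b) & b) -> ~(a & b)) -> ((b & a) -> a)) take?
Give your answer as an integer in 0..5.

3

~b = ~2 = 3
a & ~b = 1 & 3 = 1
~b = ~2 = 3
(a & ~b) | ~b = 1 | 3 = 3
b & a = 2 & 1 = 1
a -> (b & a) = 1 -> 1 = 5
(a -> (b & a)) | b = 5 | 2 = 5
~((a -> (b & a)) | b) = ~5 = 0
((a & ~b) | ~b) | ~((a -> (b & a)) | b) = 3 | 0 = 3
a & b = 1 & 2 = 1
(a & b) & b = 1 & 2 = 1
a & b = 1 & 2 = 1
~(a & b) = ~1 = 4
((a & b) & b) -> ~(a & b) = 1 -> 4 = 5
b & a = 2 & 1 = 1
(b & a) -> a = 1 -> 1 = 5
(((a & b) & b) -> ~(a & b)) -> ((b & a) -> a) = 5 -> 5 = 5
~((((a & b) & b) -> ~(a & b)) -> ((b & a) -> a)) = ~5 = 0
~~((((a & b) & b) -> ~(a & b)) -> ((b & a) -> a)) = ~0 = 5
(((a & ~b) | ~b) | ~((a -> (b & a)) | b)) & ~~((((a & b) & b) -> ~(a & b)) -> ((b & a) -> a)) = 3 & 5 = 3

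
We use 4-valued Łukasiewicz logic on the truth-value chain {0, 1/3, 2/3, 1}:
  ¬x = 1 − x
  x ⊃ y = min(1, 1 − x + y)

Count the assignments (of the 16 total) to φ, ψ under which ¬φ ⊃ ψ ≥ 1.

φ = 0, ψ = 0 ↦ 0  <
φ = 0, ψ = 1/3 ↦ 1/3  <
φ = 0, ψ = 2/3 ↦ 2/3  <
φ = 0, ψ = 1 ↦ 1  ≥
φ = 1/3, ψ = 0 ↦ 1/3  <
φ = 1/3, ψ = 1/3 ↦ 2/3  <
φ = 1/3, ψ = 2/3 ↦ 1  ≥
φ = 1/3, ψ = 1 ↦ 1  ≥
φ = 2/3, ψ = 0 ↦ 2/3  <
φ = 2/3, ψ = 1/3 ↦ 1  ≥
φ = 2/3, ψ = 2/3 ↦ 1  ≥
φ = 2/3, ψ = 1 ↦ 1  ≥
φ = 1, ψ = 0 ↦ 1  ≥
φ = 1, ψ = 1/3 ↦ 1  ≥
φ = 1, ψ = 2/3 ↦ 1  ≥
φ = 1, ψ = 1 ↦ 1  ≥
So 10 of the 16 assignments meet the threshold.

10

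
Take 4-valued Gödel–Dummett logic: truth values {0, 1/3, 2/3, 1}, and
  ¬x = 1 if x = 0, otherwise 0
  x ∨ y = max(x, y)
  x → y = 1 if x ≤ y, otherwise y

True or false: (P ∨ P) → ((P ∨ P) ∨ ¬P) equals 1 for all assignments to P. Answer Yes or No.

P = 0 ↦ 1
P = 1/3 ↦ 1
P = 2/3 ↦ 1
P = 1 ↦ 1
Every assignment gives a value ≥ 1.

Yes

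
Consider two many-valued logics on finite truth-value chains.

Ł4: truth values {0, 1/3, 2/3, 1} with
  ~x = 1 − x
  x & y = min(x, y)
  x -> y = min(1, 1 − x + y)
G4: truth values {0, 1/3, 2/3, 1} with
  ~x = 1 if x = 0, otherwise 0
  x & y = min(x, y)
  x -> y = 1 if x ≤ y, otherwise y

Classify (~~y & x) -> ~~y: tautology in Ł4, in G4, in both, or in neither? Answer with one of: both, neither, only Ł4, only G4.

In Ł4: every assignment gives 1 — tautology.
In G4: every assignment gives 1 — tautology.

both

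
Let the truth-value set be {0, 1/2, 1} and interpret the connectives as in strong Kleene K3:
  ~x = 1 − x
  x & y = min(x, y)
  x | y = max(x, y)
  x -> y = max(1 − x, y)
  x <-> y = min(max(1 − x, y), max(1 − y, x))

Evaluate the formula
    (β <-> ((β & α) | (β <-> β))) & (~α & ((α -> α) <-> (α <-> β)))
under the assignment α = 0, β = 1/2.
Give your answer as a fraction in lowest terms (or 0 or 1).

1/2

β & α = 1/2 & 0 = 0
β <-> β = 1/2 <-> 1/2 = 1/2
(β & α) | (β <-> β) = 0 | 1/2 = 1/2
β <-> ((β & α) | (β <-> β)) = 1/2 <-> 1/2 = 1/2
~α = ~0 = 1
α -> α = 0 -> 0 = 1
α <-> β = 0 <-> 1/2 = 1/2
(α -> α) <-> (α <-> β) = 1 <-> 1/2 = 1/2
~α & ((α -> α) <-> (α <-> β)) = 1 & 1/2 = 1/2
(β <-> ((β & α) | (β <-> β))) & (~α & ((α -> α) <-> (α <-> β))) = 1/2 & 1/2 = 1/2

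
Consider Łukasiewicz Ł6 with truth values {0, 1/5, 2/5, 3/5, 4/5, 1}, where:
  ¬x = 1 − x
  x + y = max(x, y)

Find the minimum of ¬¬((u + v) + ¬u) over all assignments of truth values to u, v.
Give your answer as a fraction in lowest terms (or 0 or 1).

3/5

Take u = 2/5, v = 0:
u + v = 2/5 + 0 = 2/5
¬u = ¬2/5 = 3/5
(u + v) + ¬u = 2/5 + 3/5 = 3/5
¬((u + v) + ¬u) = ¬3/5 = 2/5
¬¬((u + v) + ¬u) = ¬2/5 = 3/5
No assignment yields a value below 3/5, so this is the minimum.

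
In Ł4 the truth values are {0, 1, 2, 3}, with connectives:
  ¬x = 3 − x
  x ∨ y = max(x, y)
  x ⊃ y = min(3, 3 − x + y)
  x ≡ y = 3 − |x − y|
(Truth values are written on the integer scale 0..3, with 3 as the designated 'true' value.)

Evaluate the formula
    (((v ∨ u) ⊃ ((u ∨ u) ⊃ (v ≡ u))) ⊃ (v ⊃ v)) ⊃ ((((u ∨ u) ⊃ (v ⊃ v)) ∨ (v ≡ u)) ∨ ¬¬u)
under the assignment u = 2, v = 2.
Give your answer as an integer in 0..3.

v ∨ u = 2 ∨ 2 = 2
u ∨ u = 2 ∨ 2 = 2
v ≡ u = 2 ≡ 2 = 3
(u ∨ u) ⊃ (v ≡ u) = 2 ⊃ 3 = 3
(v ∨ u) ⊃ ((u ∨ u) ⊃ (v ≡ u)) = 2 ⊃ 3 = 3
v ⊃ v = 2 ⊃ 2 = 3
((v ∨ u) ⊃ ((u ∨ u) ⊃ (v ≡ u))) ⊃ (v ⊃ v) = 3 ⊃ 3 = 3
u ∨ u = 2 ∨ 2 = 2
v ⊃ v = 2 ⊃ 2 = 3
(u ∨ u) ⊃ (v ⊃ v) = 2 ⊃ 3 = 3
v ≡ u = 2 ≡ 2 = 3
((u ∨ u) ⊃ (v ⊃ v)) ∨ (v ≡ u) = 3 ∨ 3 = 3
¬u = ¬2 = 1
¬¬u = ¬1 = 2
(((u ∨ u) ⊃ (v ⊃ v)) ∨ (v ≡ u)) ∨ ¬¬u = 3 ∨ 2 = 3
(((v ∨ u) ⊃ ((u ∨ u) ⊃ (v ≡ u))) ⊃ (v ⊃ v)) ⊃ ((((u ∨ u) ⊃ (v ⊃ v)) ∨ (v ≡ u)) ∨ ¬¬u) = 3 ⊃ 3 = 3

3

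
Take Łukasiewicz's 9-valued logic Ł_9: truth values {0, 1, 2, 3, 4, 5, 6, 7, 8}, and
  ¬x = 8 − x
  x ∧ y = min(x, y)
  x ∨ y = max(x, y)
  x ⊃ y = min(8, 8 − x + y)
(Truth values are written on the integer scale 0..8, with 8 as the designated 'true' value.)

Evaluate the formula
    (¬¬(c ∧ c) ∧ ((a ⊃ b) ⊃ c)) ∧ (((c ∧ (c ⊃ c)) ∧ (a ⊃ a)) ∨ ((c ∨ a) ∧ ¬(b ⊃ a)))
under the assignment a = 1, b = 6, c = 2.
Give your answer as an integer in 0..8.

2

c ∧ c = 2 ∧ 2 = 2
¬(c ∧ c) = ¬2 = 6
¬¬(c ∧ c) = ¬6 = 2
a ⊃ b = 1 ⊃ 6 = 8
(a ⊃ b) ⊃ c = 8 ⊃ 2 = 2
¬¬(c ∧ c) ∧ ((a ⊃ b) ⊃ c) = 2 ∧ 2 = 2
c ⊃ c = 2 ⊃ 2 = 8
c ∧ (c ⊃ c) = 2 ∧ 8 = 2
a ⊃ a = 1 ⊃ 1 = 8
(c ∧ (c ⊃ c)) ∧ (a ⊃ a) = 2 ∧ 8 = 2
c ∨ a = 2 ∨ 1 = 2
b ⊃ a = 6 ⊃ 1 = 3
¬(b ⊃ a) = ¬3 = 5
(c ∨ a) ∧ ¬(b ⊃ a) = 2 ∧ 5 = 2
((c ∧ (c ⊃ c)) ∧ (a ⊃ a)) ∨ ((c ∨ a) ∧ ¬(b ⊃ a)) = 2 ∨ 2 = 2
(¬¬(c ∧ c) ∧ ((a ⊃ b) ⊃ c)) ∧ (((c ∧ (c ⊃ c)) ∧ (a ⊃ a)) ∨ ((c ∨ a) ∧ ¬(b ⊃ a))) = 2 ∧ 2 = 2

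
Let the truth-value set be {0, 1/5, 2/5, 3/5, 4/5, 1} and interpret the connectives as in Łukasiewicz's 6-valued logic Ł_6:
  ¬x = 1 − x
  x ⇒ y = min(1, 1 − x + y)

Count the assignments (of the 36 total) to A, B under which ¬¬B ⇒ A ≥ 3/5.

30

value 1: 21 assignments (counts)
value 4/5: 5 assignments (counts)
value 3/5: 4 assignments (counts)
value 2/5: 3 assignments
value 1/5: 2 assignments
value 0: 1 assignment
So 30 of the 36 assignments meet the threshold.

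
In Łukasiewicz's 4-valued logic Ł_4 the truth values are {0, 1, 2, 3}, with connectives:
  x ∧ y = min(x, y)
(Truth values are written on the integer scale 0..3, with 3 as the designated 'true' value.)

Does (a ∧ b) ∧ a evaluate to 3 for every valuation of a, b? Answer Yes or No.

No

Counterexample: take a = 0, b = 0.
a ∧ b = 0 ∧ 0 = 0
(a ∧ b) ∧ a = 0 ∧ 0 = 0
This gives 0 ≠ 3.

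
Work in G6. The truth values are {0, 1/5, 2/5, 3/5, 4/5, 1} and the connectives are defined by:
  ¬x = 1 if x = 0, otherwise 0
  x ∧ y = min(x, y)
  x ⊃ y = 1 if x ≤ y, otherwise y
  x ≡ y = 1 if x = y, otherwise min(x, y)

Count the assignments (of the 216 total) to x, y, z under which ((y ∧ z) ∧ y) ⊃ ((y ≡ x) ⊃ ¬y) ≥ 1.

91

value 1: 91 assignments (counts)
value 0: 125 assignments
So 91 of the 216 assignments meet the threshold.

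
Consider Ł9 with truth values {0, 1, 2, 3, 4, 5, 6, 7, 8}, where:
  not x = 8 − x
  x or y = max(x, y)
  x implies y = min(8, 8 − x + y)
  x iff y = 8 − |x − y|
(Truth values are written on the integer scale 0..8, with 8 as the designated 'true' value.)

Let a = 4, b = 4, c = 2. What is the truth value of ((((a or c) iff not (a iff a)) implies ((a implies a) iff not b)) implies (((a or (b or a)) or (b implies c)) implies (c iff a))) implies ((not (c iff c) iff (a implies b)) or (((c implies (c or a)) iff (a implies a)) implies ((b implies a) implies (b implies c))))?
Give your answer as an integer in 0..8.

a or c = 4 or 2 = 4
a iff a = 4 iff 4 = 8
not (a iff a) = not 8 = 0
(a or c) iff not (a iff a) = 4 iff 0 = 4
a implies a = 4 implies 4 = 8
not b = not 4 = 4
(a implies a) iff not b = 8 iff 4 = 4
((a or c) iff not (a iff a)) implies ((a implies a) iff not b) = 4 implies 4 = 8
b or a = 4 or 4 = 4
a or (b or a) = 4 or 4 = 4
b implies c = 4 implies 2 = 6
(a or (b or a)) or (b implies c) = 4 or 6 = 6
c iff a = 2 iff 4 = 6
((a or (b or a)) or (b implies c)) implies (c iff a) = 6 implies 6 = 8
(((a or c) iff not (a iff a)) implies ((a implies a) iff not b)) implies (((a or (b or a)) or (b implies c)) implies (c iff a)) = 8 implies 8 = 8
c iff c = 2 iff 2 = 8
not (c iff c) = not 8 = 0
a implies b = 4 implies 4 = 8
not (c iff c) iff (a implies b) = 0 iff 8 = 0
c or a = 2 or 4 = 4
c implies (c or a) = 2 implies 4 = 8
a implies a = 4 implies 4 = 8
(c implies (c or a)) iff (a implies a) = 8 iff 8 = 8
b implies a = 4 implies 4 = 8
b implies c = 4 implies 2 = 6
(b implies a) implies (b implies c) = 8 implies 6 = 6
((c implies (c or a)) iff (a implies a)) implies ((b implies a) implies (b implies c)) = 8 implies 6 = 6
(not (c iff c) iff (a implies b)) or (((c implies (c or a)) iff (a implies a)) implies ((b implies a) implies (b implies c))) = 0 or 6 = 6
((((a or c) iff not (a iff a)) implies ((a implies a) iff not b)) implies (((a or (b or a)) or (b implies c)) implies (c iff a))) implies ((not (c iff c) iff (a implies b)) or (((c implies (c or a)) iff (a implies a)) implies ((b implies a) implies (b implies c)))) = 8 implies 6 = 6

6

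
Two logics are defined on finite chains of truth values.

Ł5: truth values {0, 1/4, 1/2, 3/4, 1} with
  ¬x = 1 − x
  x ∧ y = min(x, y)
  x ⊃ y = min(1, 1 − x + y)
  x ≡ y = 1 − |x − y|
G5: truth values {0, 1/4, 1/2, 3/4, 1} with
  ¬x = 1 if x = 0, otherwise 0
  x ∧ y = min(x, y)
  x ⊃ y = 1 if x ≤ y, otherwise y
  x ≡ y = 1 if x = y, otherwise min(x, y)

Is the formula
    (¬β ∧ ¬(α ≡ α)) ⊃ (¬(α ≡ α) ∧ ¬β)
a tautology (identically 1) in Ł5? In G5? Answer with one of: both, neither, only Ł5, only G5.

both

In Ł5: every assignment gives 1 — tautology.
In G5: every assignment gives 1 — tautology.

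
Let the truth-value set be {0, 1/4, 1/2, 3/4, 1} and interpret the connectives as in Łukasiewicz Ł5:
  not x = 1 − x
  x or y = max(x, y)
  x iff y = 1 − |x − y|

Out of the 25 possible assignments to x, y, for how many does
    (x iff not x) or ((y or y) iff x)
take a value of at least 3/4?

value 1: 9 assignments (counts)
value 3/4: 6 assignments (counts)
value 1/2: 6 assignments
value 1/4: 2 assignments
value 0: 2 assignments
So 15 of the 25 assignments meet the threshold.

15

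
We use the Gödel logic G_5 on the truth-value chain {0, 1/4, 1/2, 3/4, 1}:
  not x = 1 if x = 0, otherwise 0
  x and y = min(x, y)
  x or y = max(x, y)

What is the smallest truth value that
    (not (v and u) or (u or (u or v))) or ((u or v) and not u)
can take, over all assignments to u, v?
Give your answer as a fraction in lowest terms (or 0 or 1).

Take u = 1/4, v = 1/4:
v and u = 1/4 and 1/4 = 1/4
not (v and u) = not 1/4 = 0
u or v = 1/4 or 1/4 = 1/4
u or (u or v) = 1/4 or 1/4 = 1/4
not (v and u) or (u or (u or v)) = 0 or 1/4 = 1/4
u or v = 1/4 or 1/4 = 1/4
not u = not 1/4 = 0
(u or v) and not u = 1/4 and 0 = 0
(not (v and u) or (u or (u or v))) or ((u or v) and not u) = 1/4 or 0 = 1/4
No assignment yields a value below 1/4, so this is the minimum.

1/4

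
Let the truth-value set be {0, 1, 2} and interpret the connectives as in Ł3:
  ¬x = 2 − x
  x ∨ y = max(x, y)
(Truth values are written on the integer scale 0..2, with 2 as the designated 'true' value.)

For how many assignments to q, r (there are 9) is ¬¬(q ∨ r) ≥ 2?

5

q = 0, r = 0 ↦ 0  <
q = 0, r = 1 ↦ 1  <
q = 0, r = 2 ↦ 2  ≥
q = 1, r = 0 ↦ 1  <
q = 1, r = 1 ↦ 1  <
q = 1, r = 2 ↦ 2  ≥
q = 2, r = 0 ↦ 2  ≥
q = 2, r = 1 ↦ 2  ≥
q = 2, r = 2 ↦ 2  ≥
So 5 of the 9 assignments meet the threshold.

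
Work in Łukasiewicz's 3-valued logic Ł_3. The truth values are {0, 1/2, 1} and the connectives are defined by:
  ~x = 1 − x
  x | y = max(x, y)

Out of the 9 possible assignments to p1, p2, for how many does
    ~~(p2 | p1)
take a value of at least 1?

5

p1 = 0, p2 = 0 ↦ 0  <
p1 = 0, p2 = 1/2 ↦ 1/2  <
p1 = 0, p2 = 1 ↦ 1  ≥
p1 = 1/2, p2 = 0 ↦ 1/2  <
p1 = 1/2, p2 = 1/2 ↦ 1/2  <
p1 = 1/2, p2 = 1 ↦ 1  ≥
p1 = 1, p2 = 0 ↦ 1  ≥
p1 = 1, p2 = 1/2 ↦ 1  ≥
p1 = 1, p2 = 1 ↦ 1  ≥
So 5 of the 9 assignments meet the threshold.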